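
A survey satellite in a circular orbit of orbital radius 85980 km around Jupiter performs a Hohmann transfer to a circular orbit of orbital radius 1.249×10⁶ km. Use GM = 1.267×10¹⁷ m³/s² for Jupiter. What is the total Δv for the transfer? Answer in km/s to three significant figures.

r₁ = 85980 km = 8.598×10⁷ m.
r₂ = 1.249×10⁶ km = 1.249×10⁹ m.
Transfer ellipse a_t = (r₁ + r₂)/2 = 6.675×10⁸ m.
At r₁: circular v_c1 = √(μ/r₁) = 38390 m/s; transfer-perijove v_p = √[μ(2/r₁ − 1/a_t)] = 52510 m/s.
Δv₁ = v_p − v_c1 = 14120 m/s.
At r₂: circular v_c2 = √(μ/r₂) = 10070 m/s; transfer-apojove v_a = √[μ(2/r₂ − 1/a_t)] = 3615 m/s.
Δv₂ = v_c2 − v_a = 6457 m/s.
Total Δv = Δv₁ + Δv₂ = 20580 m/s = 20.58 km/s.

Δv_total ≈ 20.6 km/s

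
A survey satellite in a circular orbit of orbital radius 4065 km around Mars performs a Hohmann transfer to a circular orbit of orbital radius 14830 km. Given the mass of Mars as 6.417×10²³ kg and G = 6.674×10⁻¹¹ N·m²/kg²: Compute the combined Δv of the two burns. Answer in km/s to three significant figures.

Δv_total ≈ 1.41 km/s

μ = GM = 6.674×10⁻¹¹ × 6.417×10²³ = 4.283×10¹³ m³/s².
r₁ = 4065 km = 4.065×10⁶ m.
r₂ = 14830 km = 1.483×10⁷ m.
Transfer ellipse a_t = (r₁ + r₂)/2 = 9.448×10⁶ m.
At r₁: circular v_c1 = √(μ/r₁) = 3246 m/s; transfer-periapsis v_p = √[μ(2/r₁ − 1/a_t)] = 4067 m/s.
Δv₁ = v_p − v_c1 = 820.8 m/s.
At r₂: circular v_c2 = √(μ/r₂) = 1699 m/s; transfer-apoapsis v_a = √[μ(2/r₂ − 1/a_t)] = 1115 m/s.
Δv₂ = v_c2 − v_a = 584.7 m/s.
Total Δv = Δv₁ + Δv₂ = 1406 m/s = 1.406 km/s.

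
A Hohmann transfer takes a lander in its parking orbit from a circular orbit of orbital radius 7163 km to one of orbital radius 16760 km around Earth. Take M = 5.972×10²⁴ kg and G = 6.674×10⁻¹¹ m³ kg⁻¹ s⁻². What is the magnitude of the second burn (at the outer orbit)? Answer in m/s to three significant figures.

μ = GM = 6.674×10⁻¹¹ × 5.972×10²⁴ = 3.986×10¹⁴ m³/s².
r₁ = 7163 km = 7.163×10⁶ m.
r₂ = 16760 km = 1.676×10⁷ m.
Transfer ellipse a_t = (r₁ + r₂)/2 = 1.196×10⁷ m.
At r₁: circular v_c1 = √(μ/r₁) = 7459 m/s; transfer-perigee v_p = √[μ(2/r₁ − 1/a_t)] = 8830 m/s.
At r₂: circular v_c2 = √(μ/r₂) = 4877 m/s; transfer-apogee v_a = √[μ(2/r₂ − 1/a_t)] = 3774 m/s.
Δv₂ = v_c2 − v_a = 1103 m/s.

Δv ≈ 1100 m/s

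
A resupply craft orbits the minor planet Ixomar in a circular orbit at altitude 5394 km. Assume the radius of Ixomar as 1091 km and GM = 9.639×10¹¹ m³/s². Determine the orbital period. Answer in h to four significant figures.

r = 1091 + 5394 = 6485.0 km = 6.4850×10⁶ m.
Kepler's third law: T = 2π√(r³/μ) = 2π√((6.485×10⁶)³ / 9.639×10¹¹).
r³/μ = 2.829×10⁸ s², so T = 2π × 1.682×10⁴ = 1.057×10⁵ s.
Converting: 1.057×10⁵ s ÷ 3600 = 29.36 h.

T ≈ 29.36 h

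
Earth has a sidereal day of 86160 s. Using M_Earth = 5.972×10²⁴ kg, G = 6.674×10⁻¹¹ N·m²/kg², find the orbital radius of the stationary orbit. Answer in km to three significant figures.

μ = GM = 6.674×10⁻¹¹ × 5.972×10²⁴ = 3.986×10¹⁴ m³/s².
A synchronous orbit has period T, so by Kepler's third law a = (μT²/4π²)^(1/3).
μT²/4π² = 3.986×10¹⁴ × (8.616×10⁴)² / 39.48 = 7.495×10²² m³.
a = 4.216×10⁷ m = 42162 km.

r_sync ≈ 42200 km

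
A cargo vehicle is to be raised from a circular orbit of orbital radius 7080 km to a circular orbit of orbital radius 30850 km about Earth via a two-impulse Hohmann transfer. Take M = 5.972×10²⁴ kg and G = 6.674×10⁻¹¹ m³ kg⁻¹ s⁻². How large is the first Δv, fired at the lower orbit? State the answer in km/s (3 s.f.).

μ = GM = 6.674×10⁻¹¹ × 5.972×10²⁴ = 3.986×10¹⁴ m³/s².
r₁ = 7080 km = 7.080×10⁶ m.
r₂ = 30850 km = 3.085×10⁷ m.
Transfer ellipse a_t = (r₁ + r₂)/2 = 1.896×10⁷ m.
At r₁: circular v_c1 = √(μ/r₁) = 7503 m/s; transfer-perigee v_p = √[μ(2/r₁ − 1/a_t)] = 9569 m/s.
Δv₁ = v_p − v_c1 = 2066 m/s.
= 2.066 km/s.

Δv ≈ 2.07 km/s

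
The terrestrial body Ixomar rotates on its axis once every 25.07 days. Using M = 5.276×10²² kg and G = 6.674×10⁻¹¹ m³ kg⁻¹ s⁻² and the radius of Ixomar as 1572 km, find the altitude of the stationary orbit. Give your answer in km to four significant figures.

h_sync ≈ 73230 km

μ = GM = 6.674×10⁻¹¹ × 5.276×10²² = 3.521×10¹² m³/s².
T = 25.07 days = 2.166×10⁶ s.
A synchronous orbit has period T, so by Kepler's third law a = (μT²/4π²)^(1/3).
μT²/4π² = 3.521×10¹² × (2.166×10⁶)² / 39.48 = 4.185×10²³ m³.
a = 7.480×10⁷ m = 74798 km.
Altitude h = a − R = 74798 − 1572 = 73226 km.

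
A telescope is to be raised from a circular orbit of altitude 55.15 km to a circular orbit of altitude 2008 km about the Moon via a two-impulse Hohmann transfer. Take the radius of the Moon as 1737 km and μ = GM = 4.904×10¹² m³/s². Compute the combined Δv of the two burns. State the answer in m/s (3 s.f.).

Δv_total ≈ 493 m/s

r₁ = 1737 + 55.15 = 1792.2 km = 1.7922×10⁶ m.
r₂ = 1737 + 2008 = 3745.0 km = 3.7450×10⁶ m.
Transfer ellipse a_t = (r₁ + r₂)/2 = 2.769×10⁶ m.
At r₁: circular v_c1 = √(μ/r₁) = 1654 m/s; transfer-perilune v_p = √[μ(2/r₁ − 1/a_t)] = 1924 m/s.
Δv₁ = v_p − v_c1 = 269.7 m/s.
At r₂: circular v_c2 = √(μ/r₂) = 1144 m/s; transfer-apolune v_a = √[μ(2/r₂ − 1/a_t)] = 920.7 m/s.
Δv₂ = v_c2 − v_a = 223.6 m/s.
Total Δv = Δv₁ + Δv₂ = 493.4 m/s.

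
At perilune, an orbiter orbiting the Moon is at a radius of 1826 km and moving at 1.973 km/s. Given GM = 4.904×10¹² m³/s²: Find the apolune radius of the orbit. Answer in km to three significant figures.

apolune radius ≈ 4810 km

r_p = 1.826×10⁶ m.
Specific energy ε = v²/2 − μ/r = -7.393×10⁵ J/kg, so a = −μ/(2ε) = 3.317×10⁶ m.
The apsides satisfy r_p + r_a = 2a, so the apolune radius is 2a − r_p = 4.807×10⁶ m = 4807.4 km.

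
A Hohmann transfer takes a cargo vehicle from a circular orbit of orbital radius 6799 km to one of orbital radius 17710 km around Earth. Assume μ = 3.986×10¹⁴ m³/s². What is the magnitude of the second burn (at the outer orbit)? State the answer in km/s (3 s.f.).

r₁ = 6799 km = 6.799×10⁶ m.
r₂ = 17710 km = 1.771×10⁷ m.
Transfer ellipse a_t = (r₁ + r₂)/2 = 1.225×10⁷ m.
At r₁: circular v_c1 = √(μ/r₁) = 7657 m/s; transfer-perigee v_p = √[μ(2/r₁ − 1/a_t)] = 9205 m/s.
At r₂: circular v_c2 = √(μ/r₂) = 4744 m/s; transfer-apogee v_a = √[μ(2/r₂ − 1/a_t)] = 3534 m/s.
Δv₂ = v_c2 − v_a = 1210 m/s.
= 1.210 km/s.

Δv ≈ 1.21 km/s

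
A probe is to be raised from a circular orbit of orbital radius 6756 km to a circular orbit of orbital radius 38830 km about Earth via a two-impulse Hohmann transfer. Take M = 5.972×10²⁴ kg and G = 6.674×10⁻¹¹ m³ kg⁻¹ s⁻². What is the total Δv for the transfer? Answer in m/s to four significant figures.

μ = GM = 6.674×10⁻¹¹ × 5.972×10²⁴ = 3.986×10¹⁴ m³/s².
r₁ = 6756 km = 6.756×10⁶ m.
r₂ = 38830 km = 3.883×10⁷ m.
Transfer ellipse a_t = (r₁ + r₂)/2 = 2.279×10⁷ m.
At r₁: circular v_c1 = √(μ/r₁) = 7681 m/s; transfer-perigee v_p = √[μ(2/r₁ − 1/a_t)] = 10030 m/s.
Δv₁ = v_p − v_c1 = 2344 m/s.
At r₂: circular v_c2 = √(μ/r₂) = 3204 m/s; transfer-apogee v_a = √[μ(2/r₂ − 1/a_t)] = 1744 m/s.
Δv₂ = v_c2 − v_a = 1460 m/s.
Total Δv = Δv₁ + Δv₂ = 3804 m/s.

Δv_total ≈ 3804 m/s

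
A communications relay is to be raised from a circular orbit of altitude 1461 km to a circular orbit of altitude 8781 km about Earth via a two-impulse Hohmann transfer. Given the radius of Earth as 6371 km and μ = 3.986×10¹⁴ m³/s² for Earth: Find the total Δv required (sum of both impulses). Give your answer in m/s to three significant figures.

Δv_total ≈ 1950 m/s

r₁ = 6371 + 1461 = 7832.0 km = 7.8320×10⁶ m.
r₂ = 6371 + 8781 = 15152 km = 1.5152×10⁷ m.
Transfer ellipse a_t = (r₁ + r₂)/2 = 1.149×10⁷ m.
At r₁: circular v_c1 = √(μ/r₁) = 7134 m/s; transfer-perigee v_p = √[μ(2/r₁ − 1/a_t)] = 8192 m/s.
Δv₁ = v_p − v_c1 = 1058 m/s.
At r₂: circular v_c2 = √(μ/r₂) = 5129 m/s; transfer-apogee v_a = √[μ(2/r₂ − 1/a_t)] = 4234 m/s.
Δv₂ = v_c2 − v_a = 894.8 m/s.
Total Δv = Δv₁ + Δv₂ = 1952 m/s.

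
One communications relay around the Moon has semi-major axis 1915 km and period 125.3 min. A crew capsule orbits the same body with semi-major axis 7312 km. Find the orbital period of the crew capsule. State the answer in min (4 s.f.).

T₂ ≈ 934.9 min

Kepler's third law: T² ∝ a³, so T₂ = T₁ (a₂/a₁)^(3/2).
a₂/a₁ = 3.818, (a₂/a₁)^(3/2) = 7.461.
T₂ = 125.3 × 7.461 = 934.9 min.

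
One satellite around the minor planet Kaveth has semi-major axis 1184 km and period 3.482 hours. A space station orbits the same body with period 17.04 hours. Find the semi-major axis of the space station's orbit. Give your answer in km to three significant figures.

Kepler's third law: a³ ∝ T², so a₂ = a₁ (T₂/T₁)^(2/3).
T₂/T₁ = 4.894, (T₂/T₁)^(2/3) = 2.882.
a₂ = 1184 × 2.882 = 3413 km.

a₂ ≈ 3410 km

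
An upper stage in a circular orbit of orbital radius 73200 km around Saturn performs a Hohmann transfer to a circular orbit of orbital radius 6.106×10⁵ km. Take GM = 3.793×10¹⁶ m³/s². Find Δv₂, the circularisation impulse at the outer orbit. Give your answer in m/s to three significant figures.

r₁ = 73200 km = 7.320×10⁷ m.
r₂ = 6.106×10⁵ km = 6.106×10⁸ m.
Transfer ellipse a_t = (r₁ + r₂)/2 = 3.419×10⁸ m.
At r₁: circular v_c1 = √(μ/r₁) = 22760 m/s; transfer-perikrone v_p = √[μ(2/r₁ − 1/a_t)] = 30420 m/s.
At r₂: circular v_c2 = √(μ/r₂) = 7882 m/s; transfer-apokrone v_a = √[μ(2/r₂ − 1/a_t)] = 3647 m/s.
Δv₂ = v_c2 − v_a = 4235 m/s.

Δv ≈ 4230 m/s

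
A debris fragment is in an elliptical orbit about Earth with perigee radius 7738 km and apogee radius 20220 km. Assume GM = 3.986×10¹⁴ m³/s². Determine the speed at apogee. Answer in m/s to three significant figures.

v ≈ 3300 m/s

Semi-major axis a = (r_p + r_a)/2 = 13979 km = 1.398×10⁷ m.
Vis-viva: v² = μ(2/r − 1/a) = 3.986×10¹⁴ × (9.891×10⁻⁸ − 7.154×10⁻⁸) = 1.091×10⁷ m²/s².
v = 3303 m/s.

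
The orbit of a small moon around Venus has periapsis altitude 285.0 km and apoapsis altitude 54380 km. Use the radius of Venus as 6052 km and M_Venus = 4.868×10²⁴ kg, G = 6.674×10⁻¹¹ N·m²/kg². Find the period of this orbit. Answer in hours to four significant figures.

μ = GM = 6.674×10⁻¹¹ × 4.868×10²⁴ = 3.249×10¹⁴ m³/s².
r_p = 6052 + 285.0 = 6337.0 km = 6.3370×10⁶ m.
r_a = 6052 + 54380 = 60432 km = 6.0432×10⁷ m.
Semi-major axis a = (r_p + r_a)/2 = (6337.0 + 60432)/2 = 33384 km = 3.338×10⁷ m.
By Kepler's third law T = 2π√(a³/μ) = 2π × 1.070×10⁴ = 6.724×10⁴ s.
= 18.68 hours.

T ≈ 18.68 hours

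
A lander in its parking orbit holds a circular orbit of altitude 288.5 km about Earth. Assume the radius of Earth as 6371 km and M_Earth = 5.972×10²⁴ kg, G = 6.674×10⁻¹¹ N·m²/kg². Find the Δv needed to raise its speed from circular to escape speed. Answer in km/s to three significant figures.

Δv ≈ 3.20 km/s

μ = GM = 6.674×10⁻¹¹ × 5.972×10²⁴ = 3.986×10¹⁴ m³/s².
r = 6371 + 288.5 = 6659.5 km = 6.6595×10⁶ m.
Circular speed v_c = √(μ/r) = 7736 m/s.
Escape speed v_esc = √(2μ/r) = √2 × v_c = 10940 m/s.
Δv = v_esc − v_c = 3204 m/s = 3.204 km/s.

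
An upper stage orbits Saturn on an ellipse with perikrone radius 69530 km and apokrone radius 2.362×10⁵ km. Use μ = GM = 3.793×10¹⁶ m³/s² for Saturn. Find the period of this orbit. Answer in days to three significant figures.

T ≈ 0.706 days

Semi-major axis a = (r_p + r_a)/2 = (69530 + 2.3620×10⁵)/2 = 1.5286×10⁵ km = 1.529×10⁸ m.
By Kepler's third law T = 2π√(a³/μ) = 2π × 9.704×10³ = 6.097×10⁴ s.
= 0.7057 days.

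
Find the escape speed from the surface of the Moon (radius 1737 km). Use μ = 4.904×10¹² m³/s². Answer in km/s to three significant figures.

r = R = 1.737×10⁶ m.
Escape speed v_esc = √(2μ/r) = √(2 × 4.904×10¹² / 1.737×10⁶) = √(5.647×10⁶) = 2376 m/s.
= 2.376 km/s.

v_esc ≈ 2.38 km/s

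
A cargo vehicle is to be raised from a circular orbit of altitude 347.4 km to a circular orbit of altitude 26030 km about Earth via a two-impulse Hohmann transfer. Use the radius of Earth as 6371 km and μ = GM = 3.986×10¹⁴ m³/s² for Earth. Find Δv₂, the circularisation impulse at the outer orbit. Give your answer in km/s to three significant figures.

r₁ = 6371 + 347.4 = 6718.4 km = 6.7184×10⁶ m.
r₂ = 6371 + 26030 = 32401 km = 3.2401×10⁷ m.
Transfer ellipse a_t = (r₁ + r₂)/2 = 1.956×10⁷ m.
At r₁: circular v_c1 = √(μ/r₁) = 7703 m/s; transfer-perigee v_p = √[μ(2/r₁ − 1/a_t)] = 9914 m/s.
At r₂: circular v_c2 = √(μ/r₂) = 3507 m/s; transfer-apogee v_a = √[μ(2/r₂ − 1/a_t)] = 2056 m/s.
Δv₂ = v_c2 − v_a = 1452 m/s.
= 1.452 km/s.

Δv ≈ 1.45 km/s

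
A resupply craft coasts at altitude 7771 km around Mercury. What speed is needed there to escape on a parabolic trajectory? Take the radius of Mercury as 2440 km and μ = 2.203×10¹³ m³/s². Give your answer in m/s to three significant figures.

r = 2440 + 7771 = 10211 km = 1.0211×10⁷ m.
Escape speed v_esc = √(2μ/r) = √(2 × 2.203×10¹³ / 1.021×10⁷) = √(4.315×10⁶) = 2077 m/s.

v_esc ≈ 2080 m/s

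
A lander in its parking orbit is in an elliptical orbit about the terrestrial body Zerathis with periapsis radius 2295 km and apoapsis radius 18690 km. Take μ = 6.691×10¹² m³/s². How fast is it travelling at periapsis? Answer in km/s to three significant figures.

v ≈ 2.28 km/s

Semi-major axis a = (r_p + r_a)/2 = 10492 km = 1.049×10⁷ m.
Vis-viva: v² = μ(2/r − 1/a) = 6.691×10¹² × (8.715×10⁻⁷ − 9.531×10⁻⁸) = 5.193×10⁶ m²/s².
v = 2279 m/s = 2.279 km/s.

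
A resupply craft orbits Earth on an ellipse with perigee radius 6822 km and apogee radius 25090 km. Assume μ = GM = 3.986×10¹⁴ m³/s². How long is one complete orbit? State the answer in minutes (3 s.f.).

Semi-major axis a = (r_p + r_a)/2 = (6822.0 + 25090)/2 = 15956 km = 1.596×10⁷ m.
By Kepler's third law T = 2π√(a³/μ) = 2π × 3.192×10³ = 2.006×10⁴ s.
= 334.3 minutes.

T ≈ 334 minutes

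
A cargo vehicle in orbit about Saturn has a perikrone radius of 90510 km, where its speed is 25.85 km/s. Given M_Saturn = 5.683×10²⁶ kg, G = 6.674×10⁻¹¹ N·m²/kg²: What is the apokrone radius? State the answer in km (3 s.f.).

μ = GM = 6.674×10⁻¹¹ × 5.683×10²⁶ = 3.793×10¹⁶ m³/s².
r_p = 9.051×10⁷ m.
Specific energy ε = v²/2 − μ/r = -8.494×10⁷ J/kg, so a = −μ/(2ε) = 2.233×10⁸ m.
The apsides satisfy r_p + r_a = 2a, so the apokrone radius is 2a − r_p = 3.560×10⁸ m = 3.5602×10⁵ km.

apokrone radius ≈ 3.56×10⁵ km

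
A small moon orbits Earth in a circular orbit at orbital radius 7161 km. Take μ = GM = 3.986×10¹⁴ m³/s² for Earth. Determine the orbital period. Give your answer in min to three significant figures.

T ≈ 101 min

r = 7161 km = 7.161×10⁶ m.
Kepler's third law: T = 2π√(r³/μ) = 2π√((7.161×10⁶)³ / 3.986×10¹⁴).
r³/μ = 9.213×10⁵ s², so T = 2π × 9.598×10² = 6.031×10³ s.
Converting: 6.031×10³ s ÷ 60.00 = 100.5 min.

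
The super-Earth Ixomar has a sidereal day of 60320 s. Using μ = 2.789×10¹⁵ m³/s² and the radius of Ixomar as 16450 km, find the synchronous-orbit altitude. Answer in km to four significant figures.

h_sync ≈ 47130 km

A synchronous orbit has period T, so by Kepler's third law a = (μT²/4π²)^(1/3).
μT²/4π² = 2.789×10¹⁵ × (6.032×10⁴)² / 39.48 = 2.570×10²³ m³.
a = 6.358×10⁷ m = 63582 km.
Altitude h = a − R = 63582 − 16450 = 47132 km.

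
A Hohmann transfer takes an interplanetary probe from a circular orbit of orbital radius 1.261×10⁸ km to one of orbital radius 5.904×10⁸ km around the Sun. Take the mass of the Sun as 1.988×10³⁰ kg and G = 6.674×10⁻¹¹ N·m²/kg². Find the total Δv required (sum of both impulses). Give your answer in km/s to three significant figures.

Δv_total ≈ 15.3 km/s

μ = GM = 6.674×10⁻¹¹ × 1.988×10³⁰ = 1.327×10²⁰ m³/s².
r₁ = 1.261×10⁸ km = 1.261×10¹¹ m.
r₂ = 5.904×10⁸ km = 5.904×10¹¹ m.
Transfer ellipse a_t = (r₁ + r₂)/2 = 3.582×10¹¹ m.
At r₁: circular v_c1 = √(μ/r₁) = 32440 m/s; transfer-perihelion v_p = √[μ(2/r₁ − 1/a_t)] = 41640 m/s.
Δv₁ = v_p − v_c1 = 9204 m/s.
At r₂: circular v_c2 = √(μ/r₂) = 14990 m/s; transfer-aphelion v_a = √[μ(2/r₂ − 1/a_t)] = 8894 m/s.
Δv₂ = v_c2 − v_a = 6097 m/s.
Total Δv = Δv₁ + Δv₂ = 15300 m/s = 15.30 km/s.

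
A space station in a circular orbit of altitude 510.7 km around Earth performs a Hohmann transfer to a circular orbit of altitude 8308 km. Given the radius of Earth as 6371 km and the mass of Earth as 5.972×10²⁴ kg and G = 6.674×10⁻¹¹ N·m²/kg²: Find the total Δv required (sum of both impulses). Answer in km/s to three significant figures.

μ = GM = 6.674×10⁻¹¹ × 5.972×10²⁴ = 3.986×10¹⁴ m³/s².
r₁ = 6371 + 510.7 = 6881.7 km = 6.8817×10⁶ m.
r₂ = 6371 + 8308 = 14679 km = 1.4679×10⁷ m.
Transfer ellipse a_t = (r₁ + r₂)/2 = 1.078×10⁷ m.
At r₁: circular v_c1 = √(μ/r₁) = 7610 m/s; transfer-perigee v_p = √[μ(2/r₁ − 1/a_t)] = 8880 m/s.
Δv₁ = v_p − v_c1 = 1270 m/s.
At r₂: circular v_c2 = √(μ/r₂) = 5211 m/s; transfer-apogee v_a = √[μ(2/r₂ − 1/a_t)] = 4163 m/s.
Δv₂ = v_c2 − v_a = 1048 m/s.
Total Δv = Δv₁ + Δv₂ = 2318 m/s = 2.318 km/s.

Δv_total ≈ 2.32 km/s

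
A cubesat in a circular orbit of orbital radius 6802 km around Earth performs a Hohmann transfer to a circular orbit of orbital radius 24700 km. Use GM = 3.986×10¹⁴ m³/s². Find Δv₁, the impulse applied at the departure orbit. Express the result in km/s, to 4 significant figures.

r₁ = 6802 km = 6.802×10⁶ m.
r₂ = 24700 km = 2.470×10⁷ m.
Transfer ellipse a_t = (r₁ + r₂)/2 = 1.575×10⁷ m.
At r₁: circular v_c1 = √(μ/r₁) = 7655 m/s; transfer-perigee v_p = √[μ(2/r₁ − 1/a_t)] = 9586 m/s.
Δv₁ = v_p − v_c1 = 1931 m/s.
= 1.931 km/s.

Δv ≈ 1.931 km/s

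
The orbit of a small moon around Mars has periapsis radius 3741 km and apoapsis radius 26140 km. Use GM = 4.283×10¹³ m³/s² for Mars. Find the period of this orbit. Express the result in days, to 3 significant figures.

T ≈ 0.642 days

Semi-major axis a = (r_p + r_a)/2 = (3741.0 + 26140)/2 = 14940 km = 1.494×10⁷ m.
By Kepler's third law T = 2π√(a³/μ) = 2π × 8.824×10³ = 5.544×10⁴ s.
= 0.6417 days.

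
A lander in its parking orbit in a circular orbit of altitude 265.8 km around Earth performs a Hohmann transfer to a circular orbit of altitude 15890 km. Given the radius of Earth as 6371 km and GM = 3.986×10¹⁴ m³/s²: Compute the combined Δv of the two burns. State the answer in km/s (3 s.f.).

Δv_total ≈ 3.23 km/s

r₁ = 6371 + 265.8 = 6636.8 km = 6.6368×10⁶ m.
r₂ = 6371 + 15890 = 22261 km = 2.2261×10⁷ m.
Transfer ellipse a_t = (r₁ + r₂)/2 = 1.445×10⁷ m.
At r₁: circular v_c1 = √(μ/r₁) = 7750 m/s; transfer-perigee v_p = √[μ(2/r₁ − 1/a_t)] = 9619 m/s.
Δv₁ = v_p − v_c1 = 1870 m/s.
At r₂: circular v_c2 = √(μ/r₂) = 4232 m/s; transfer-apogee v_a = √[μ(2/r₂ − 1/a_t)] = 2868 m/s.
Δv₂ = v_c2 − v_a = 1364 m/s.
Total Δv = Δv₁ + Δv₂ = 3233 m/s = 3.233 km/s.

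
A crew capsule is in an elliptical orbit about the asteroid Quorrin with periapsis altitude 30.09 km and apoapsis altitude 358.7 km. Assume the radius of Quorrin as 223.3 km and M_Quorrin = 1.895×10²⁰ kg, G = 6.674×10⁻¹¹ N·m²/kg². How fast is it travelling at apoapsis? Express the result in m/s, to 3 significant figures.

v ≈ 115 m/s

μ = GM = 6.674×10⁻¹¹ × 1.895×10²⁰ = 1.265×10¹⁰ m³/s².
r_p = 223.3 + 30.09 = 253.39 km = 2.5339×10⁵ m.
r_a = 223.3 + 358.7 = 582.00 km = 5.8200×10⁵ m.
Semi-major axis a = (r_p + r_a)/2 = 417.69 km = 4.177×10⁵ m.
Vis-viva: v² = μ(2/r − 1/a) = 1.265×10¹⁰ × (3.436×10⁻⁶ − 2.394×10⁻⁶) = 1.318×10⁴ m²/s².
v = 114.8 m/s.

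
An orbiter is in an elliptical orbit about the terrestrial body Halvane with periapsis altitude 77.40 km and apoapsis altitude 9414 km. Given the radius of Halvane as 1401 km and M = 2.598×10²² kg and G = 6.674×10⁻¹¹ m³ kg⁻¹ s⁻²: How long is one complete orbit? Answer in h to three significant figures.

μ = GM = 6.674×10⁻¹¹ × 2.598×10²² = 1.734×10¹² m³/s².
r_p = 1401 + 77.40 = 1478.4 km = 1.4784×10⁶ m.
r_a = 1401 + 9414 = 10815 km = 1.0815×10⁷ m.
Semi-major axis a = (r_p + r_a)/2 = (1478.4 + 10815)/2 = 6146.7 km = 6.147×10⁶ m.
By Kepler's third law T = 2π√(a³/μ) = 2π × 1.157×10⁴ = 7.272×10⁴ s.
= 20.20 h.

T ≈ 20.2 h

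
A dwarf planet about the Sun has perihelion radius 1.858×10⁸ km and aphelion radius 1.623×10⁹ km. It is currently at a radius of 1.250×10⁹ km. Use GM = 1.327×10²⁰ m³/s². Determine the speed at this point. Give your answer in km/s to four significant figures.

v ≈ 8.099 km/s

Semi-major axis a = (r_p + r_a)/2 = 9.0440×10⁸ km = 9.044×10¹¹ m.
Vis-viva: v² = μ(2/r − 1/a) = 1.327×10²⁰ × (1.600×10⁻¹² − 1.106×10⁻¹²) = 6.559×10⁷ m²/s².
v = 8099 m/s = 8.099 km/s.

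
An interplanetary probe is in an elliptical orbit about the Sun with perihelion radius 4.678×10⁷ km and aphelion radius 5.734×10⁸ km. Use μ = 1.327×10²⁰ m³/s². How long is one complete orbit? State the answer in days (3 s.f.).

Semi-major axis a = (r_p + r_a)/2 = (4.6780×10⁷ + 5.7340×10⁸)/2 = 3.1009×10⁸ km = 3.101×10¹¹ m.
By Kepler's third law T = 2π√(a³/μ) = 2π × 1.499×10⁷ = 9.418×10⁷ s.
= 1090 days.

T ≈ 1090 days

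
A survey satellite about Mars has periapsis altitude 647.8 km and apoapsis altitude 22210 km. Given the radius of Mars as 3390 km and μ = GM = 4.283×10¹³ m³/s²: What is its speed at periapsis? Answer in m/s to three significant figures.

r_p = 3390 + 647.8 = 4037.8 km = 4.0378×10⁶ m.
r_a = 3390 + 22210 = 25600 km = 2.5600×10⁷ m.
Semi-major axis a = (r_p + r_a)/2 = 14819 km = 1.482×10⁷ m.
Vis-viva: v² = μ(2/r − 1/a) = 4.283×10¹³ × (4.953×10⁻⁷ − 6.748×10⁻⁸) = 1.832×10⁷ m²/s².
v = 4281 m/s.

v ≈ 4280 m/s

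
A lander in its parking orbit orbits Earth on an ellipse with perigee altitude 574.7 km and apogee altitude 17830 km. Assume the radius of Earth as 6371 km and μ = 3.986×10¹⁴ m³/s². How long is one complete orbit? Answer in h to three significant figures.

T ≈ 5.37 h

r_p = 6371 + 574.7 = 6945.7 km = 6.9457×10⁶ m.
r_a = 6371 + 17830 = 24201 km = 2.4201×10⁷ m.
Semi-major axis a = (r_p + r_a)/2 = (6945.7 + 24201)/2 = 15573 km = 1.557×10⁷ m.
By Kepler's third law T = 2π√(a³/μ) = 2π × 3.078×10³ = 1.934×10⁴ s.
= 5.373 h.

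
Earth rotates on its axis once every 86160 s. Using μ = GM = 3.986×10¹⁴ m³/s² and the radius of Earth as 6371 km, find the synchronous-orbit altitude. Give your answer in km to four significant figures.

h_sync ≈ 35790 km

A synchronous orbit has period T, so by Kepler's third law a = (μT²/4π²)^(1/3).
μT²/4π² = 3.986×10¹⁴ × (8.616×10⁴)² / 39.48 = 7.495×10²² m³.
a = 4.216×10⁷ m = 42163 km.
Altitude h = a − R = 42163 − 6371 = 35792 km.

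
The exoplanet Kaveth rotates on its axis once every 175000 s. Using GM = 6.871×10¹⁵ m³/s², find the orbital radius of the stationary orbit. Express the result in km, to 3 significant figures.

A synchronous orbit has period T, so by Kepler's third law a = (μT²/4π²)^(1/3).
μT²/4π² = 6.871×10¹⁵ × (1.750×10⁵)² / 39.48 = 5.330×10²⁴ m³.
a = 1.747×10⁸ m = 1.7468×10⁵ km.

r_sync ≈ 1.75×10⁵ km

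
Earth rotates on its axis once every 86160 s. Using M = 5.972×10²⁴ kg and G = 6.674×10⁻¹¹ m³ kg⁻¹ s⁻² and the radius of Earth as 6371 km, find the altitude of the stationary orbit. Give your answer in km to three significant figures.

h_sync ≈ 35800 km

μ = GM = 6.674×10⁻¹¹ × 5.972×10²⁴ = 3.986×10¹⁴ m³/s².
A synchronous orbit has period T, so by Kepler's third law a = (μT²/4π²)^(1/3).
μT²/4π² = 3.986×10¹⁴ × (8.616×10⁴)² / 39.48 = 7.495×10²² m³.
a = 4.216×10⁷ m = 42162 km.
Altitude h = a − R = 42162 − 6371 = 35791 km.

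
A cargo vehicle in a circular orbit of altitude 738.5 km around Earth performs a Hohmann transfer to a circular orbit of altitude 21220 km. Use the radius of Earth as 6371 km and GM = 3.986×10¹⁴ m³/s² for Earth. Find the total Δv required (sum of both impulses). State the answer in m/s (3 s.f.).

r₁ = 6371 + 738.5 = 7109.5 km = 7.1095×10⁶ m.
r₂ = 6371 + 21220 = 27591 km = 2.7591×10⁷ m.
Transfer ellipse a_t = (r₁ + r₂)/2 = 1.735×10⁷ m.
At r₁: circular v_c1 = √(μ/r₁) = 7488 m/s; transfer-perigee v_p = √[μ(2/r₁ − 1/a_t)] = 9442 m/s.
Δv₁ = v_p − v_c1 = 1955 m/s.
At r₂: circular v_c2 = √(μ/r₂) = 3801 m/s; transfer-apogee v_a = √[μ(2/r₂ − 1/a_t)] = 2433 m/s.
Δv₂ = v_c2 − v_a = 1368 m/s.
Total Δv = Δv₁ + Δv₂ = 3322 m/s.

Δv_total ≈ 3320 m/s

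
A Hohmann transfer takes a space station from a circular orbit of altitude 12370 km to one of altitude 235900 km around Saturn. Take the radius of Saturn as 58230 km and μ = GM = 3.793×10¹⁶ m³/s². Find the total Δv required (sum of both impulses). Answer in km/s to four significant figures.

r₁ = 58230 + 12370 = 70600 km = 7.0600×10⁷ m.
r₂ = 58230 + 235900 = 294130 km = 2.9413×10⁸ m.
Transfer ellipse a_t = (r₁ + r₂)/2 = 1.824×10⁸ m.
At r₁: circular v_c1 = √(μ/r₁) = 23180 m/s; transfer-perikrone v_p = √[μ(2/r₁ − 1/a_t)] = 29440 m/s.
Δv₁ = v_p − v_c1 = 6258 m/s.
At r₂: circular v_c2 = √(μ/r₂) = 11360 m/s; transfer-apokrone v_a = √[μ(2/r₂ − 1/a_t)] = 7066 m/s.
Δv₂ = v_c2 − v_a = 4290 m/s.
Total Δv = Δv₁ + Δv₂ = 10550 m/s = 10.55 km/s.

Δv_total ≈ 10.55 km/s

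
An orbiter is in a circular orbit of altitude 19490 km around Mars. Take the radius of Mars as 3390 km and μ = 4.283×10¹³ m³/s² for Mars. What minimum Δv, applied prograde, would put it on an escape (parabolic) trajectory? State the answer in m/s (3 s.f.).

Δv ≈ 567 m/s

r = 3390 + 19490 = 22880 km = 2.2880×10⁷ m.
Circular speed v_c = √(μ/r) = 1368 m/s.
Escape speed v_esc = √(2μ/r) = √2 × v_c = 1935 m/s.
Δv = v_esc − v_c = 566.7 m/s.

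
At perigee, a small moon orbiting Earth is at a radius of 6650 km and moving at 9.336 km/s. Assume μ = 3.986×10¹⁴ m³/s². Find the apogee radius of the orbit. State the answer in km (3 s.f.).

apogee radius ≈ 17700 km

r_p = 6.650×10⁶ m.
Specific energy ε = v²/2 − μ/r = -1.636×10⁷ J/kg, so a = −μ/(2ε) = 1.218×10⁷ m.
The apsides satisfy r_p + r_a = 2a, so the apogee radius is 2a − r_p = 1.772×10⁷ m = 17715 km.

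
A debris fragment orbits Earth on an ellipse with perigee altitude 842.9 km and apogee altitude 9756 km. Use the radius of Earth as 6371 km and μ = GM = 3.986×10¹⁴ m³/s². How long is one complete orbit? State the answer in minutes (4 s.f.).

T ≈ 209.1 minutes

r_p = 6371 + 842.9 = 7213.9 km = 7.2139×10⁶ m.
r_a = 6371 + 9756 = 16127 km = 1.6127×10⁷ m.
Semi-major axis a = (r_p + r_a)/2 = (7213.9 + 16127)/2 = 11670 km = 1.167×10⁷ m.
By Kepler's third law T = 2π√(a³/μ) = 2π × 1.997×10³ = 1.255×10⁴ s.
= 209.1 minutes.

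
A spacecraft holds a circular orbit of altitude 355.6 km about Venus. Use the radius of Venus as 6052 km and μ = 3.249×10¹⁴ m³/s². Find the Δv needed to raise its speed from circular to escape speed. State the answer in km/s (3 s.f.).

r = 6052 + 355.6 = 6407.6 km = 6.4076×10⁶ m.
Circular speed v_c = √(μ/r) = 7121 m/s.
Escape speed v_esc = √(2μ/r) = √2 × v_c = 10070 m/s.
Δv = v_esc − v_c = 2950 m/s = 2.950 km/s.

Δv ≈ 2.95 km/s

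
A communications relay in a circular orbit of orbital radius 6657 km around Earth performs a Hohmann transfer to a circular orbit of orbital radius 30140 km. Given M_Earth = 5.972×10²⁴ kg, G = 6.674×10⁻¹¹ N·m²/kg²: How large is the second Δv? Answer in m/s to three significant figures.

μ = GM = 6.674×10⁻¹¹ × 5.972×10²⁴ = 3.986×10¹⁴ m³/s².
r₁ = 6657 km = 6.657×10⁶ m.
r₂ = 30140 km = 3.014×10⁷ m.
Transfer ellipse a_t = (r₁ + r₂)/2 = 1.840×10⁷ m.
At r₁: circular v_c1 = √(μ/r₁) = 7738 m/s; transfer-perigee v_p = √[μ(2/r₁ − 1/a_t)] = 9904 m/s.
At r₂: circular v_c2 = √(μ/r₂) = 3636 m/s; transfer-apogee v_a = √[μ(2/r₂ − 1/a_t)] = 2187 m/s.
Δv₂ = v_c2 − v_a = 1449 m/s.

Δv ≈ 1450 m/s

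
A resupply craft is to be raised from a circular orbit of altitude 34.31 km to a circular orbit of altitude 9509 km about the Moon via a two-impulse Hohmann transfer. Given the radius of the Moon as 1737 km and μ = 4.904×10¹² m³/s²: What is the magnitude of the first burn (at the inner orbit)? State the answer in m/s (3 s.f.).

r₁ = 1737 + 34.31 = 1771.3 km = 1.7713×10⁶ m.
r₂ = 1737 + 9509 = 11246 km = 1.1246×10⁷ m.
Transfer ellipse a_t = (r₁ + r₂)/2 = 6.509×10⁶ m.
At r₁: circular v_c1 = √(μ/r₁) = 1664 m/s; transfer-perilune v_p = √[μ(2/r₁ − 1/a_t)] = 2187 m/s.
Δv₁ = v_p − v_c1 = 523.3 m/s.

Δv ≈ 523 m/s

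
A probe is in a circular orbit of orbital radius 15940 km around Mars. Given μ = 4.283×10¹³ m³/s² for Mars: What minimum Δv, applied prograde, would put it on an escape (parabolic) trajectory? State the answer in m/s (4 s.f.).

r = 15940 km = 1.594×10⁷ m.
Circular speed v_c = √(μ/r) = 1639 m/s.
Escape speed v_esc = √(2μ/r) = √2 × v_c = 2318 m/s.
Δv = v_esc − v_c = 679.0 m/s.

Δv ≈ 679.0 m/s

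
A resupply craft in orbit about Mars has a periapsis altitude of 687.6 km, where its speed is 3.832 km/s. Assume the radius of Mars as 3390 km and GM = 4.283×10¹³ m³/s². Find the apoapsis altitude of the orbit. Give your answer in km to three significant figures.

apoapsis altitude ≈ 6080 km

r_p = 3390 + 687.6 = 4077.6 km = 4.078×10⁶ m.
Specific energy ε = v²/2 − μ/r = -3.162×10⁶ J/kg, so a = −μ/(2ε) = 6.773×10⁶ m.
The apsides satisfy r_p + r_a = 2a, so the apoapsis radius is 2a − r_p = 9.469×10⁶ m = 9469.3 km.
Apoapsis altitude = 9469.3 − 3390 = 6079.3 km.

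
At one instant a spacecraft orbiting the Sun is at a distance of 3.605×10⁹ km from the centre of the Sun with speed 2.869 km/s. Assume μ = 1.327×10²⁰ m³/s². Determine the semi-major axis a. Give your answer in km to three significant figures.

a ≈ 2.03×10⁹ km

r = 3.605×10¹² m.
Vis-viva rearranged: 1/a = 2/r − v²/μ = 5.548×10⁻¹³ − 6.203×10⁻¹⁴ = 4.928×10⁻¹³ m⁻¹.
a = 2.029×10¹² m = 2.0294×10⁹ km.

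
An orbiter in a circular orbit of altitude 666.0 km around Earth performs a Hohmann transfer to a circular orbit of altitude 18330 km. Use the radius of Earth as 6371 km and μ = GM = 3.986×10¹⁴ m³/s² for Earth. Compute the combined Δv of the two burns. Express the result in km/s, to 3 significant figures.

Δv_total ≈ 3.21 km/s

r₁ = 6371 + 666.0 = 7037.0 km = 7.0370×10⁶ m.
r₂ = 6371 + 18330 = 24701 km = 2.4701×10⁷ m.
Transfer ellipse a_t = (r₁ + r₂)/2 = 1.587×10⁷ m.
At r₁: circular v_c1 = √(μ/r₁) = 7526 m/s; transfer-perigee v_p = √[μ(2/r₁ − 1/a_t)] = 9390 m/s.
Δv₁ = v_p − v_c1 = 1864 m/s.
At r₂: circular v_c2 = √(μ/r₂) = 4017 m/s; transfer-apogee v_a = √[μ(2/r₂ − 1/a_t)] = 2675 m/s.
Δv₂ = v_c2 − v_a = 1342 m/s.
Total Δv = Δv₁ + Δv₂ = 3206 m/s = 3.206 km/s.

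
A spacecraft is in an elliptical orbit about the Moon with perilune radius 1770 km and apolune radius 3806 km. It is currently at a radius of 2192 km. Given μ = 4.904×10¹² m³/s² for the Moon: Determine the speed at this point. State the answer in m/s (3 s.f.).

v ≈ 1650 m/s

Semi-major axis a = (r_p + r_a)/2 = 2788.0 km = 2.788×10⁶ m.
Vis-viva: v² = μ(2/r − 1/a) = 4.904×10¹² × (9.124×10⁻⁷ − 3.587×10⁻⁷) = 2.715×10⁶ m²/s².
v = 1648 m/s.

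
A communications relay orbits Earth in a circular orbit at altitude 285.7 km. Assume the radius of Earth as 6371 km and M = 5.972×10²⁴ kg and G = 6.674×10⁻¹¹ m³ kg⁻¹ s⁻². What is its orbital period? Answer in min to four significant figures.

μ = GM = 6.674×10⁻¹¹ × 5.972×10²⁴ = 3.986×10¹⁴ m³/s².
r = 6371 + 285.7 = 6656.7 km = 6.6567×10⁶ m.
Kepler's third law: T = 2π√(r³/μ) = 2π√((6.657×10⁶)³ / 3.986×10¹⁴).
r³/μ = 7.401×10⁵ s², so T = 2π × 8.603×10² = 5.405×10³ s.
Converting: 5.405×10³ s ÷ 60.00 = 90.09 min.

T ≈ 90.09 min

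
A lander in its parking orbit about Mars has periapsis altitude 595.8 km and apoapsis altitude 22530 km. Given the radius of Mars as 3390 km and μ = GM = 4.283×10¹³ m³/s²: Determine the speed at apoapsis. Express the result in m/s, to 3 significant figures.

r_p = 3390 + 595.8 = 3985.8 km = 3.9858×10⁶ m.
r_a = 3390 + 22530 = 25920 km = 2.5920×10⁷ m.
Semi-major axis a = (r_p + r_a)/2 = 14953 km = 1.495×10⁷ m.
Vis-viva: v² = μ(2/r − 1/a) = 4.283×10¹³ × (7.716×10⁻⁸ − 6.688×10⁻⁸) = 4.405×10⁵ m²/s².
v = 663.7 m/s.

v ≈ 664 m/s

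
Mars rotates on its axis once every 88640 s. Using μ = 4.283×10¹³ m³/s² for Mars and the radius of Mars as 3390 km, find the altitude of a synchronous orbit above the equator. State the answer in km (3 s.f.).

A synchronous orbit has period T, so by Kepler's third law a = (μT²/4π²)^(1/3).
μT²/4π² = 4.283×10¹³ × (8.864×10⁴)² / 39.48 = 8.524×10²¹ m³.
a = 2.043×10⁷ m = 20428 km.
Altitude h = a − R = 20428 − 3390 = 17038 km.

h_sync ≈ 17000 km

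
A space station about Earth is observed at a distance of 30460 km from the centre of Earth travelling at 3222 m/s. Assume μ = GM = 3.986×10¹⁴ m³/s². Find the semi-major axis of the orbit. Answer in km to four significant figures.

r = 3.046×10⁷ m.
Specific orbital energy ε = v²/2 − μ/r = (3222)²/2 − 3.986×10¹⁴/3.046×10⁷ = -7.895×10⁶ J/kg.
Since ε = −μ/(2a), a = −μ/(2ε) = 2.524×10⁷ m = 25243 km.

a ≈ 25240 km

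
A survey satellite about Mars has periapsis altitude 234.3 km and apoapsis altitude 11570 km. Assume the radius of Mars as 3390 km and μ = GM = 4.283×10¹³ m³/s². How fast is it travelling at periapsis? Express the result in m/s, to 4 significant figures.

v ≈ 4362 m/s

r_p = 3390 + 234.3 = 3624.3 km = 3.6243×10⁶ m.
r_a = 3390 + 11570 = 14960 km = 1.4960×10⁷ m.
Semi-major axis a = (r_p + r_a)/2 = 9292.1 km = 9.292×10⁶ m.
Vis-viva: v² = μ(2/r − 1/a) = 4.283×10¹³ × (5.518×10⁻⁷ − 1.076×10⁻⁷) = 1.903×10⁷ m²/s².
v = 4362 m/s.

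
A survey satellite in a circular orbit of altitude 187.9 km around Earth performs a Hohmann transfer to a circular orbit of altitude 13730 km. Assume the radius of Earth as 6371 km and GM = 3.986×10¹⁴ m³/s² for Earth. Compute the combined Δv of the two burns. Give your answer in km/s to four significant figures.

r₁ = 6371 + 187.9 = 6558.9 km = 6.5589×10⁶ m.
r₂ = 6371 + 13730 = 20101 km = 2.0101×10⁷ m.
Transfer ellipse a_t = (r₁ + r₂)/2 = 1.333×10⁷ m.
At r₁: circular v_c1 = √(μ/r₁) = 7796 m/s; transfer-perigee v_p = √[μ(2/r₁ − 1/a_t)] = 9573 m/s.
Δv₁ = v_p − v_c1 = 1777 m/s.
At r₂: circular v_c2 = √(μ/r₂) = 4453 m/s; transfer-apogee v_a = √[μ(2/r₂ − 1/a_t)] = 3124 m/s.
Δv₂ = v_c2 − v_a = 1329 m/s.
Total Δv = Δv₁ + Δv₂ = 3107 m/s = 3.107 km/s.

Δv_total ≈ 3.107 km/s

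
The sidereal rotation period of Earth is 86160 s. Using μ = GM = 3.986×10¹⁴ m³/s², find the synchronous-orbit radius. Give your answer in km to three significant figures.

A synchronous orbit has period T, so by Kepler's third law a = (μT²/4π²)^(1/3).
μT²/4π² = 3.986×10¹⁴ × (8.616×10⁴)² / 39.48 = 7.495×10²² m³.
a = 4.216×10⁷ m = 42163 km.

r_sync ≈ 42200 km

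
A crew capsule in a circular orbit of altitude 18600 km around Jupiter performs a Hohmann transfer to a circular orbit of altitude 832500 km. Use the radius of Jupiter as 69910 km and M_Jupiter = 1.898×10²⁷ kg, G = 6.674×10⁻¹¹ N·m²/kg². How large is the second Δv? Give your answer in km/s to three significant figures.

Δv ≈ 6.84 km/s

μ = GM = 6.674×10⁻¹¹ × 1.898×10²⁷ = 1.267×10¹⁷ m³/s².
r₁ = 69910 + 18600 = 88510 km = 8.8510×10⁷ m.
r₂ = 69910 + 832500 = 902410 km = 9.0241×10⁸ m.
Transfer ellipse a_t = (r₁ + r₂)/2 = 4.955×10⁸ m.
At r₁: circular v_c1 = √(μ/r₁) = 37830 m/s; transfer-perijove v_p = √[μ(2/r₁ − 1/a_t)] = 51060 m/s.
At r₂: circular v_c2 = √(μ/r₂) = 11850 m/s; transfer-apojove v_a = √[μ(2/r₂ − 1/a_t)] = 5008 m/s.
Δv₂ = v_c2 − v_a = 6840 m/s.
= 6.840 km/s.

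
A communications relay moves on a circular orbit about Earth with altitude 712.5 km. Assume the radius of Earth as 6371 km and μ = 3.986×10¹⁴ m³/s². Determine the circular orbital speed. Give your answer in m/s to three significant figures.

r = 6371 + 712.5 = 7083.5 km = 7.0835×10⁶ m.
For a circular orbit v = √(μ/r) = √(3.986×10¹⁴ / 7.084×10⁶) = √(5.627×10⁷) = 7501 m/s.

v ≈ 7500 m/s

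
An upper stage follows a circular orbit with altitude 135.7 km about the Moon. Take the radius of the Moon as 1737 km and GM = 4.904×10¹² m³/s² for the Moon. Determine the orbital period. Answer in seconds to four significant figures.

T ≈ 7271 seconds

r = 1737 + 135.7 = 1872.7 km = 1.8727×10⁶ m.
Kepler's third law: T = 2π√(r³/μ) = 2π√((1.873×10⁶)³ / 4.904×10¹²).
r³/μ = 1.339×10⁶ s², so T = 2π × 1.157×10³ = 7.271×10³ s.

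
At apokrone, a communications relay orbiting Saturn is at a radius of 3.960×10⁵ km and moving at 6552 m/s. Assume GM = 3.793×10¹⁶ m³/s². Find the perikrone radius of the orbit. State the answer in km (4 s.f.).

r_a = 3.960×10⁸ m.
Specific energy ε = v²/2 − μ/r = -7.432×10⁷ J/kg, so a = −μ/(2ε) = 2.552×10⁸ m.
The apsides satisfy r_p + r_a = 2a, so the perikrone radius is 2a − r_a = 1.144×10⁸ m = 1.1437×10⁵ km.

perikrone radius ≈ 1.144×10⁵ km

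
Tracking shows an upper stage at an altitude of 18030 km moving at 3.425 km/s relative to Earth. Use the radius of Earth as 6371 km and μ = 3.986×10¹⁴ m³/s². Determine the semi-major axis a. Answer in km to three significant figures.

a ≈ 19000 km

r = 6371 + 18030 = 24401 km = 2.440×10⁷ m.
Specific orbital energy ε = v²/2 − μ/r = (3425)²/2 − 3.986×10¹⁴/2.440×10⁷ = -1.047×10⁷ J/kg.
Since ε = −μ/(2a), a = −μ/(2ε) = 1.904×10⁷ m = 19035 km.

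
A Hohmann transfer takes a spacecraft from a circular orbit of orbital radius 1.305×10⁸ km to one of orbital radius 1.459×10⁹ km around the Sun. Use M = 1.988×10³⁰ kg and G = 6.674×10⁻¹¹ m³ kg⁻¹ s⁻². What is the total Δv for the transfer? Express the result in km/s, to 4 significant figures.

Δv_total ≈ 16.99 km/s

μ = GM = 6.674×10⁻¹¹ × 1.988×10³⁰ = 1.327×10²⁰ m³/s².
r₁ = 1.305×10⁸ km = 1.305×10¹¹ m.
r₂ = 1.459×10⁹ km = 1.459×10¹² m.
Transfer ellipse a_t = (r₁ + r₂)/2 = 7.948×10¹¹ m.
At r₁: circular v_c1 = √(μ/r₁) = 31890 m/s; transfer-perihelion v_p = √[μ(2/r₁ − 1/a_t)] = 43200 m/s.
Δv₁ = v_p − v_c1 = 11320 m/s.
At r₂: circular v_c2 = √(μ/r₂) = 9536 m/s; transfer-aphelion v_a = √[μ(2/r₂ − 1/a_t)] = 3864 m/s.
Δv₂ = v_c2 − v_a = 5672 m/s.
Total Δv = Δv₁ + Δv₂ = 16990 m/s = 16.99 km/s.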